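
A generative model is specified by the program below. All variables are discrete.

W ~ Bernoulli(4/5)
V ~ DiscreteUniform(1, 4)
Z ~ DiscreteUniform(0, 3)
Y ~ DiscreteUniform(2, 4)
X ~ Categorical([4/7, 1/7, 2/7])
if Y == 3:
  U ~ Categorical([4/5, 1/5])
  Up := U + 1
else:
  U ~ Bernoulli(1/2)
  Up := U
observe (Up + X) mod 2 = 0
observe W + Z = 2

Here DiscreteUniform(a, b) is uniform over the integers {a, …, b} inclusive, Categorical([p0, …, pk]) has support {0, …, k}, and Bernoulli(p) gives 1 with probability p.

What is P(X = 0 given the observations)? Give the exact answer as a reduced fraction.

Enumerate traces; 72 have nonzero weight after conditioning:
  (W=0, V=1, Z=2, Y=2, X=0, U=0) weight 1/840
  (W=0, V=1, Z=2, Y=2, X=1, U=1) weight 1/3360
  (W=0, V=1, Z=2, Y=2, X=2, U=0) weight 1/1680
  (W=0, V=1, Z=2, Y=3, X=0, U=1) weight 1/2100
  (W=0, V=1, Z=2, Y=3, X=1, U=0) weight 1/2100
  (W=0, V=1, Z=2, Y=3, X=2, U=1) weight 1/4200
  (W=0, V=1, Z=2, Y=4, X=0, U=0) weight 1/840
  (W=0, V=1, Z=2, Y=4, X=1, U=1) weight 1/3360
  … 64 more
Group by X:
  weight(X=0) = 2/35
  weight(X=1) = 3/140
  weight(X=2) = 1/35
Total weight = 2/35 + 3/140 + 1/35 = 3/28
P(X=0 | obs) = 2/35 / 3/28 = 8/15
P(X=1 | obs) = 3/140 / 3/28 = 1/5
P(X=2 | obs) = 1/35 / 3/28 = 4/15

P(X = 0 | obs) = 8/15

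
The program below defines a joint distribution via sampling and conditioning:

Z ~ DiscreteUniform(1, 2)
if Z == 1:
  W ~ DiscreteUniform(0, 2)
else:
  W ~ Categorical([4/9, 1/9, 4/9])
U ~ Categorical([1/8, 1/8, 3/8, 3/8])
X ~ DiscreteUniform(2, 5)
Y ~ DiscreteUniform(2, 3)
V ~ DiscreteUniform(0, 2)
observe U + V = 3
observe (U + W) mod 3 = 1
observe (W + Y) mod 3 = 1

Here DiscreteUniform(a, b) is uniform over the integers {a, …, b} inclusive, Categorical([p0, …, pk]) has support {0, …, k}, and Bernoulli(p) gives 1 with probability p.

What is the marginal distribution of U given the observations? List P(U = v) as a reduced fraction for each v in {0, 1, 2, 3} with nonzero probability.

Enumerate traces; 16 have nonzero weight after conditioning:
  (Z=1, W=1, U=3, X=2, Y=3, V=0) weight 1/384
  (Z=1, W=1, U=3, X=3, Y=3, V=0) weight 1/384
  (Z=1, W=1, U=3, X=4, Y=3, V=0) weight 1/384
  (Z=1, W=1, U=3, X=5, Y=3, V=0) weight 1/384
  (Z=1, W=2, U=2, X=2, Y=2, V=1) weight 1/384
  (Z=1, W=2, U=2, X=3, Y=2, V=1) weight 1/384
  (Z=1, W=2, U=2, X=4, Y=2, V=1) weight 1/384
  (Z=1, W=2, U=2, X=5, Y=2, V=1) weight 1/384
  … 8 more
Group by U:
  weight(U=2) = 7/288
  weight(U=3) = 1/72
Total weight = 7/288 + 1/72 = 11/288
P(U=2 | obs) = 7/288 / 11/288 = 7/11
P(U=3 | obs) = 1/72 / 11/288 = 4/11

P(U=2) = 7/11, P(U=3) = 4/11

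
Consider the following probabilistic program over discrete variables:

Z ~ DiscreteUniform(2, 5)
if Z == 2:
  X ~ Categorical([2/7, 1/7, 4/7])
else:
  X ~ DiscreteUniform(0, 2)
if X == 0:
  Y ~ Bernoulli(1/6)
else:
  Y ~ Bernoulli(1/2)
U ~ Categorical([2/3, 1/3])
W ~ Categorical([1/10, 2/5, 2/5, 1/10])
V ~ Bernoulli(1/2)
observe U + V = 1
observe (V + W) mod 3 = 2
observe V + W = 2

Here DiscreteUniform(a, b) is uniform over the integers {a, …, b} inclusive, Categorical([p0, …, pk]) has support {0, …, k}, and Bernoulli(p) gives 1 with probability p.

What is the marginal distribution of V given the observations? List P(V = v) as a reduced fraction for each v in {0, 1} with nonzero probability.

Enumerate traces; 48 have nonzero weight after conditioning:
  (Z=2, X=0, Y=0, U=0, W=1, V=1) weight 1/126
  (Z=2, X=0, Y=0, U=1, W=2, V=0) weight 1/252
  (Z=2, X=0, Y=1, U=0, W=1, V=1) weight 1/630
  (Z=2, X=0, Y=1, U=1, W=2, V=0) weight 1/1260
  (Z=2, X=1, Y=0, U=0, W=1, V=1) weight 1/420
  (Z=2, X=1, Y=0, U=1, W=2, V=0) weight 1/840
  (Z=2, X=1, Y=1, U=0, W=1, V=1) weight 1/420
  (Z=2, X=1, Y=1, U=1, W=2, V=0) weight 1/840
  … 40 more
Group by V:
  weight(V=0) = 1/15
  weight(V=1) = 2/15
Total weight = 1/15 + 2/15 = 1/5
P(V=0 | obs) = 1/15 / 1/5 = 1/3
P(V=1 | obs) = 2/15 / 1/5 = 2/3

P(V=0) = 1/3, P(V=1) = 2/3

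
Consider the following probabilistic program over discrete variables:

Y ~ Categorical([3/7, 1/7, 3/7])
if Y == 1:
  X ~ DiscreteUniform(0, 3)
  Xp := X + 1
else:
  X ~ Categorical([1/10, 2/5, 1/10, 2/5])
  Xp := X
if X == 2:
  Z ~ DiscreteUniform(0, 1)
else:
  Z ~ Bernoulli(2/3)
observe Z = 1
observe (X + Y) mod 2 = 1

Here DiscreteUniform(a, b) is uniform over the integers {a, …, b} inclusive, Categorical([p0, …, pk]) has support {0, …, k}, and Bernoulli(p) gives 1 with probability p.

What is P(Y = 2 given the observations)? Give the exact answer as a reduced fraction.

Enumerate traces; 6 have nonzero weight after conditioning:
  (Y=0, X=1, Z=1) weight 4/35
  (Y=0, X=3, Z=1) weight 4/35
  (Y=1, X=0, Z=1) weight 1/42
  (Y=1, X=2, Z=1) weight 1/56
  (Y=2, X=1, Z=1) weight 4/35
  (Y=2, X=3, Z=1) weight 4/35
Group by Y:
  weight(Y=0) = 8/35
  weight(Y=1) = 1/24
  weight(Y=2) = 8/35
Total weight = 8/35 + 1/24 + 8/35 = 419/840
P(Y=0 | obs) = 8/35 / 419/840 = 192/419
P(Y=1 | obs) = 1/24 / 419/840 = 35/419
P(Y=2 | obs) = 8/35 / 419/840 = 192/419

P(Y = 2 | obs) = 192/419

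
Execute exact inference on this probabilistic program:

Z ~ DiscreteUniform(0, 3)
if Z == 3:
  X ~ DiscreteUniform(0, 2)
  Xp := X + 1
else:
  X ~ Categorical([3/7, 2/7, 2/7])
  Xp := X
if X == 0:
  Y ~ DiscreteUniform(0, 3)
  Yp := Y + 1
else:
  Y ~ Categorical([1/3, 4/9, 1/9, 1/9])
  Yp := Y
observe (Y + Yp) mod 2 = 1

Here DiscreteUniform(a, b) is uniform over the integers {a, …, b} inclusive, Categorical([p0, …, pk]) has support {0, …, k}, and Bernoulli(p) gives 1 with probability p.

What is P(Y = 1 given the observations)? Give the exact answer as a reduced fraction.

Enumerate traces; 16 have nonzero weight after conditioning:
  (Z=0, X=0, Y=0) weight 3/112
  (Z=0, X=0, Y=1) weight 3/112
  (Z=0, X=0, Y=2) weight 3/112
  (Z=0, X=0, Y=3) weight 3/112
  (Z=1, X=0, Y=0) weight 3/112
  (Z=1, X=0, Y=1) weight 3/112
  (Z=1, X=0, Y=2) weight 3/112
  (Z=1, X=0, Y=3) weight 3/112
  … 8 more
Group by Y:
  weight(Y=0) = 17/168
  weight(Y=1) = 17/168
  weight(Y=2) = 17/168
  weight(Y=3) = 17/168
Total weight = 17/168 + 17/168 + 17/168 + 17/168 = 17/42
P(Y=0 | obs) = 17/168 / 17/42 = 1/4
P(Y=1 | obs) = 17/168 / 17/42 = 1/4
P(Y=2 | obs) = 17/168 / 17/42 = 1/4
P(Y=3 | obs) = 17/168 / 17/42 = 1/4

P(Y = 1 | obs) = 1/4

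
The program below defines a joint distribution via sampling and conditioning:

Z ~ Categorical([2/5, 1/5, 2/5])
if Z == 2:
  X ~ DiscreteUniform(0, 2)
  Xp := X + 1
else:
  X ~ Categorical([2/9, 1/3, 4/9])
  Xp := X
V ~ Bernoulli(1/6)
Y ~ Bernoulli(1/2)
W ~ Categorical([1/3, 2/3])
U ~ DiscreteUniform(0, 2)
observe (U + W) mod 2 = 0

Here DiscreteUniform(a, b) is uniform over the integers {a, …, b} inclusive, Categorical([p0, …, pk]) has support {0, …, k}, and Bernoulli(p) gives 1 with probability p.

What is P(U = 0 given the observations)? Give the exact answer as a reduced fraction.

P(U = 0 | obs) = 1/4

Enumerate traces; 108 have nonzero weight after conditioning:
  (Z=0, X=0, V=0, Y=0, W=0, U=0) weight 1/243
  (Z=0, X=0, V=0, Y=0, W=0, U=2) weight 1/243
  (Z=0, X=0, V=0, Y=0, W=1, U=1) weight 2/243
  (Z=0, X=0, V=0, Y=1, W=0, U=0) weight 1/243
  (Z=0, X=0, V=0, Y=1, W=0, U=2) weight 1/243
  (Z=0, X=0, V=0, Y=1, W=1, U=1) weight 2/243
  (Z=0, X=0, V=1, Y=0, W=0, U=0) weight 1/1215
  (Z=0, X=0, V=1, Y=0, W=0, U=2) weight 1/1215
  … 100 more
Group by U:
  weight(U=0) = 1/9
  weight(U=1) = 2/9
  weight(U=2) = 1/9
Total weight = 1/9 + 2/9 + 1/9 = 4/9
P(U=0 | obs) = 1/9 / 4/9 = 1/4
P(U=1 | obs) = 2/9 / 4/9 = 1/2
P(U=2 | obs) = 1/9 / 4/9 = 1/4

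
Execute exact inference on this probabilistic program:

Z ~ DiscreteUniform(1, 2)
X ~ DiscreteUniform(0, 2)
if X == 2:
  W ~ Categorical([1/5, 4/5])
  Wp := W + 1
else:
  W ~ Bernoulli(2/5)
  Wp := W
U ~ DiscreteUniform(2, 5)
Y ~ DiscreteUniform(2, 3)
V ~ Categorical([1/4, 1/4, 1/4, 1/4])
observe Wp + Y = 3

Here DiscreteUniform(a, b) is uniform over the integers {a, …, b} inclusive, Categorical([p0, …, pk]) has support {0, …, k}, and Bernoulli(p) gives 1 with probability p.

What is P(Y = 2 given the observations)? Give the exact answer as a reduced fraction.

Enumerate traces; 160 have nonzero weight after conditioning:
  (Z=1, X=0, W=0, U=2, Y=3, V=0) weight 1/320
  (Z=1, X=0, W=0, U=2, Y=3, V=1) weight 1/320
  (Z=1, X=0, W=0, U=2, Y=3, V=2) weight 1/320
  (Z=1, X=0, W=0, U=2, Y=3, V=3) weight 1/320
  (Z=1, X=0, W=0, U=3, Y=3, V=0) weight 1/320
  (Z=1, X=0, W=0, U=3, Y=3, V=1) weight 1/320
  (Z=1, X=0, W=0, U=3, Y=3, V=2) weight 1/320
  (Z=1, X=0, W=0, U=3, Y=3, V=3) weight 1/320
  (Z=1, X=0, W=1, U=2, Y=2, V=0) weight 1/480
  … 151 more
Group by Y:
  weight(Y=2) = 1/6
  weight(Y=3) = 1/5
Total weight = 1/6 + 1/5 = 11/30
P(Y=2 | obs) = 1/6 / 11/30 = 5/11
P(Y=3 | obs) = 1/5 / 11/30 = 6/11

P(Y = 2 | obs) = 5/11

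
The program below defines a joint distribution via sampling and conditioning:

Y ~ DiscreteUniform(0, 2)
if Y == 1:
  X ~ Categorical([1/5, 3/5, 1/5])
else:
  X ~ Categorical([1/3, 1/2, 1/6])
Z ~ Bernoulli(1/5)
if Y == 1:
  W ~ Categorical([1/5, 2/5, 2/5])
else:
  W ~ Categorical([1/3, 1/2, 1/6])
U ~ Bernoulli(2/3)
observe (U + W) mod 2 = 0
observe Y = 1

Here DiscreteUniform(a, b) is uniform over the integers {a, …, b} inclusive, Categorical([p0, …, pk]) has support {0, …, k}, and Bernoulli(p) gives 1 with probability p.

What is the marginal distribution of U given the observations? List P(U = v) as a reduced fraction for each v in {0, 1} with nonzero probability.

P(U=0) = 3/7, P(U=1) = 4/7

Enumerate traces; 18 have nonzero weight after conditioning:
  (Y=1, X=0, Z=0, W=0, U=0) weight 4/1125
  (Y=1, X=0, Z=0, W=1, U=1) weight 16/1125
  (Y=1, X=0, Z=0, W=2, U=0) weight 8/1125
  (Y=1, X=0, Z=1, W=0, U=0) weight 1/1125
  (Y=1, X=0, Z=1, W=1, U=1) weight 4/1125
  (Y=1, X=0, Z=1, W=2, U=0) weight 2/1125
  (Y=1, X=1, Z=0, W=0, U=0) weight 4/375
  (Y=1, X=1, Z=0, W=1, U=1) weight 16/375
  … 10 more
Group by U:
  weight(U=0) = 1/15
  weight(U=1) = 4/45
Total weight = 1/15 + 4/45 = 7/45
P(U=0 | obs) = 1/15 / 7/45 = 3/7
P(U=1 | obs) = 4/45 / 7/45 = 4/7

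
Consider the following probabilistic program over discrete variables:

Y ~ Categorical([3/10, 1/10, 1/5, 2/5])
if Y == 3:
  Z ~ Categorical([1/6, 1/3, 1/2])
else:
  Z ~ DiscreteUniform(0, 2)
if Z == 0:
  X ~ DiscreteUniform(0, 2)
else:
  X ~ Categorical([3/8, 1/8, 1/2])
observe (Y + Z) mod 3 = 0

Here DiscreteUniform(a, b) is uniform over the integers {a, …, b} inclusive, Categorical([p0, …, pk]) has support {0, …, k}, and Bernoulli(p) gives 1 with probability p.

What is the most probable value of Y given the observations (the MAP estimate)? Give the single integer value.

Enumerate traces; 12 have nonzero weight after conditioning:
  (Y=0, Z=0, X=0) weight 1/30
  (Y=0, Z=0, X=1) weight 1/30
  (Y=0, Z=0, X=2) weight 1/30
  (Y=1, Z=2, X=0) weight 1/80
  (Y=1, Z=2, X=1) weight 1/240
  (Y=1, Z=2, X=2) weight 1/60
  (Y=2, Z=1, X=0) weight 1/40
  (Y=2, Z=1, X=1) weight 1/120
  (Y=3, Z=0, X=0) weight 1/45
  … 3 more
Group by Y:
  weight(Y=0) = 1/10
  weight(Y=1) = 1/30
  weight(Y=2) = 1/15
  weight(Y=3) = 1/15
Total weight = 1/10 + 1/30 + 1/15 + 1/15 = 4/15
P(Y=0 | obs) = 1/10 / 4/15 = 3/8
P(Y=1 | obs) = 1/30 / 4/15 = 1/8
P(Y=2 | obs) = 1/15 / 4/15 = 1/4
P(Y=3 | obs) = 1/15 / 4/15 = 1/4
argmax = 0

argmax_v P(Y = v | obs) = 0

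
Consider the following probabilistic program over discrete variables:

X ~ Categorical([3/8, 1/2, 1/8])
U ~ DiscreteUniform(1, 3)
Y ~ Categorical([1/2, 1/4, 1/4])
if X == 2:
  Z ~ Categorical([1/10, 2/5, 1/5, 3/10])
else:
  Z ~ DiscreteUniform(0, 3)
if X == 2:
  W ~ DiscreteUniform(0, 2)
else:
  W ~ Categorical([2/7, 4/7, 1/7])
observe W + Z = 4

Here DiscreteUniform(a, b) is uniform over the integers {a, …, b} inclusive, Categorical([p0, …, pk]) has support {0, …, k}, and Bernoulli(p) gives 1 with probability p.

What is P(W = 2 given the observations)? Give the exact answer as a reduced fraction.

P(W = 2 | obs) = 19/85

Enumerate traces; 54 have nonzero weight after conditioning:
  (X=0, U=1, Y=0, Z=2, W=2) weight 1/448
  (X=0, U=1, Y=0, Z=3, W=1) weight 1/112
  (X=0, U=1, Y=1, Z=2, W=2) weight 1/896
  (X=0, U=1, Y=1, Z=3, W=1) weight 1/224
  (X=0, U=1, Y=2, Z=2, W=2) weight 1/896
  (X=0, U=1, Y=2, Z=3, W=1) weight 1/224
  (X=0, U=2, Y=0, Z=2, W=2) weight 1/448
  (X=0, U=2, Y=0, Z=3, W=1) weight 1/112
  … 46 more
Group by W:
  weight(W=1) = 11/80
  weight(W=2) = 19/480
Total weight = 11/80 + 19/480 = 17/96
P(W=1 | obs) = 11/80 / 17/96 = 66/85
P(W=2 | obs) = 19/480 / 17/96 = 19/85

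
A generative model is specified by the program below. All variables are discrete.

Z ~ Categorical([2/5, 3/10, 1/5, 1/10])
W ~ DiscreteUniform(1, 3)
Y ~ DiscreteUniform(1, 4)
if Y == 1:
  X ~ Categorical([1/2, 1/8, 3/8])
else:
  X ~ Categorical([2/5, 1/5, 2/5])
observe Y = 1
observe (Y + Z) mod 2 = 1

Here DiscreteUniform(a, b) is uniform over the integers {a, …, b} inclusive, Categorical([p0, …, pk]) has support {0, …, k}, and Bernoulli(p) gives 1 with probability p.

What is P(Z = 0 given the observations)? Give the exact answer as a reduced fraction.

Enumerate traces; 18 have nonzero weight after conditioning:
  (Z=0, W=1, Y=1, X=0) weight 1/60
  (Z=0, W=1, Y=1, X=1) weight 1/240
  (Z=0, W=1, Y=1, X=2) weight 1/80
  (Z=0, W=2, Y=1, X=0) weight 1/60
  (Z=0, W=2, Y=1, X=1) weight 1/240
  (Z=0, W=2, Y=1, X=2) weight 1/80
  (Z=0, W=3, Y=1, X=0) weight 1/60
  (Z=0, W=3, Y=1, X=1) weight 1/240
  (Z=2, W=1, Y=1, X=0) weight 1/120
  … 9 more
Group by Z:
  weight(Z=0) = 1/10
  weight(Z=2) = 1/20
Total weight = 1/10 + 1/20 = 3/20
P(Z=0 | obs) = 1/10 / 3/20 = 2/3
P(Z=2 | obs) = 1/20 / 3/20 = 1/3

P(Z = 0 | obs) = 2/3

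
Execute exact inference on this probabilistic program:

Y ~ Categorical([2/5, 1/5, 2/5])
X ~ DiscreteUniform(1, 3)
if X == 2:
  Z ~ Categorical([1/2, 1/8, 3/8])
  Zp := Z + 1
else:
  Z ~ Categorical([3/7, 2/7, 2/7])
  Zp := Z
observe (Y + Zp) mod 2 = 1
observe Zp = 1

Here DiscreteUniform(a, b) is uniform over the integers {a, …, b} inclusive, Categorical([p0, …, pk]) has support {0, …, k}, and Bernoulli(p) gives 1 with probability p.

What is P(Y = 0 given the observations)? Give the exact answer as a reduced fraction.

P(Y = 0 | obs) = 1/2

Enumerate traces; 6 have nonzero weight after conditioning:
  (Y=0, X=1, Z=1) weight 4/105
  (Y=0, X=2, Z=0) weight 1/15
  (Y=0, X=3, Z=1) weight 4/105
  (Y=2, X=1, Z=1) weight 4/105
  (Y=2, X=2, Z=0) weight 1/15
  (Y=2, X=3, Z=1) weight 4/105
Group by Y:
  weight(Y=0) = 1/7
  weight(Y=2) = 1/7
Total weight = 1/7 + 1/7 = 2/7
P(Y=0 | obs) = 1/7 / 2/7 = 1/2
P(Y=2 | obs) = 1/7 / 2/7 = 1/2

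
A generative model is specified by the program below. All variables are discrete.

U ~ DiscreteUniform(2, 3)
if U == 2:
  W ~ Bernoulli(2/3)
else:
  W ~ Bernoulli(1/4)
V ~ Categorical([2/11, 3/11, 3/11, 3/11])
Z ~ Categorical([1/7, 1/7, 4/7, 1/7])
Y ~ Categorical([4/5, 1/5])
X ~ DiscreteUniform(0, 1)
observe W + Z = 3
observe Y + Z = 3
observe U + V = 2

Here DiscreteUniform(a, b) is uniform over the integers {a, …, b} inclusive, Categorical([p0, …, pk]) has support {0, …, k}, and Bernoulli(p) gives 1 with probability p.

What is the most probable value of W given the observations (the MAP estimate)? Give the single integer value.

Enumerate traces; 4 have nonzero weight after conditioning:
  (U=2, W=0, V=0, Z=3, Y=0, X=0) weight 2/1155
  (U=2, W=0, V=0, Z=3, Y=0, X=1) weight 2/1155
  (U=2, W=1, V=0, Z=2, Y=1, X=0) weight 4/1155
  (U=2, W=1, V=0, Z=2, Y=1, X=1) weight 4/1155
Group by W:
  weight(W=0) = 4/1155
  weight(W=1) = 8/1155
Total weight = 4/1155 + 8/1155 = 4/385
P(W=0 | obs) = 4/1155 / 4/385 = 1/3
P(W=1 | obs) = 8/1155 / 4/385 = 2/3
argmax = 1

argmax_v P(W = v | obs) = 1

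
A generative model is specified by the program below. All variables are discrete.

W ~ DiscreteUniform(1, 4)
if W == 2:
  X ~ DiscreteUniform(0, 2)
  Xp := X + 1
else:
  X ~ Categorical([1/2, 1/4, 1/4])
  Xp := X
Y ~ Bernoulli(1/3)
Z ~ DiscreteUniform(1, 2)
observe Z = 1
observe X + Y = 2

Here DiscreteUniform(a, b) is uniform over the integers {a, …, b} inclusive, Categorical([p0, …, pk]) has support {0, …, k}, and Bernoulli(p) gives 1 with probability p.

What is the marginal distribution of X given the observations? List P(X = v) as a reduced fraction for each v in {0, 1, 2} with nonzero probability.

Enumerate traces; 8 have nonzero weight after conditioning:
  (W=1, X=1, Y=1, Z=1) weight 1/96
  (W=1, X=2, Y=0, Z=1) weight 1/48
  (W=2, X=1, Y=1, Z=1) weight 1/72
  (W=2, X=2, Y=0, Z=1) weight 1/36
  (W=3, X=1, Y=1, Z=1) weight 1/96
  (W=3, X=2, Y=0, Z=1) weight 1/48
  (W=4, X=1, Y=1, Z=1) weight 1/96
  (W=4, X=2, Y=0, Z=1) weight 1/48
Group by X:
  weight(X=1) = 13/288
  weight(X=2) = 13/144
Total weight = 13/288 + 13/144 = 13/96
P(X=1 | obs) = 13/288 / 13/96 = 1/3
P(X=2 | obs) = 13/144 / 13/96 = 2/3

P(X=1) = 1/3, P(X=2) = 2/3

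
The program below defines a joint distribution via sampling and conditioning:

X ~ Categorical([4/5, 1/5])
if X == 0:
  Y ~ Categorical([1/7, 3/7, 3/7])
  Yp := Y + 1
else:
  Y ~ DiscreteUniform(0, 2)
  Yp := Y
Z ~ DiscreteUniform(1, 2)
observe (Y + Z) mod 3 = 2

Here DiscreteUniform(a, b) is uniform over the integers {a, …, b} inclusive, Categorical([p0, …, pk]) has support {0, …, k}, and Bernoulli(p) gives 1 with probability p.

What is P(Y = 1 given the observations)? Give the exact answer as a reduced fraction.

Enumerate traces; 4 have nonzero weight after conditioning:
  (X=0, Y=0, Z=2) weight 2/35
  (X=0, Y=1, Z=1) weight 6/35
  (X=1, Y=0, Z=2) weight 1/30
  (X=1, Y=1, Z=1) weight 1/30
Group by Y:
  weight(Y=0) = 19/210
  weight(Y=1) = 43/210
Total weight = 19/210 + 43/210 = 31/105
P(Y=0 | obs) = 19/210 / 31/105 = 19/62
P(Y=1 | obs) = 43/210 / 31/105 = 43/62

P(Y = 1 | obs) = 43/62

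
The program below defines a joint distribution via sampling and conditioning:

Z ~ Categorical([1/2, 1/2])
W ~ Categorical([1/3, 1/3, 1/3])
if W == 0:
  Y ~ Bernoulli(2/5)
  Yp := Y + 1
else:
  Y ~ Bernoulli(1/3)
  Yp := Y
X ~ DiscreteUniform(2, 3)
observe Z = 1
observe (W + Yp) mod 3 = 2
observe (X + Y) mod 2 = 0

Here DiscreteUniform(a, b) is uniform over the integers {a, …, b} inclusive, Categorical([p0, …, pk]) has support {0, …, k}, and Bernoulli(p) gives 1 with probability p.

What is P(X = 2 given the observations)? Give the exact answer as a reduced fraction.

P(X = 2 | obs) = 10/21

Enumerate traces; 3 have nonzero weight after conditioning:
  (Z=1, W=0, Y=1, X=3) weight 1/30
  (Z=1, W=1, Y=1, X=3) weight 1/36
  (Z=1, W=2, Y=0, X=2) weight 1/18
Group by X:
  weight(X=2) = 1/18
  weight(X=3) = 11/180
Total weight = 1/18 + 11/180 = 7/60
P(X=2 | obs) = 1/18 / 7/60 = 10/21
P(X=3 | obs) = 11/180 / 7/60 = 11/21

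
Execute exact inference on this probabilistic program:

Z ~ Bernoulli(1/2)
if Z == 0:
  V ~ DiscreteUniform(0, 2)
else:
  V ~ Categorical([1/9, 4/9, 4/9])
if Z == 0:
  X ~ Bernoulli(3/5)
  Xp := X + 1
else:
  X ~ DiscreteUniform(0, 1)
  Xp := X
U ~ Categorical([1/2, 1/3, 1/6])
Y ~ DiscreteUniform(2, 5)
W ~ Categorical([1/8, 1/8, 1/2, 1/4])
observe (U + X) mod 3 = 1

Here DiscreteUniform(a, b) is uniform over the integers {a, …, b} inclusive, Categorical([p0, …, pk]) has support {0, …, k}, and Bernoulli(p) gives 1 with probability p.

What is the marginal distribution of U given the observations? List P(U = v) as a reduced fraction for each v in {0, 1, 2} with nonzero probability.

P(U=0) = 11/17, P(U=1) = 6/17

Enumerate traces; 192 have nonzero weight after conditioning:
  (Z=0, V=0, X=0, U=1, Y=2, W=0) weight 1/1440
  (Z=0, V=0, X=0, U=1, Y=2, W=1) weight 1/1440
  (Z=0, V=0, X=0, U=1, Y=2, W=2) weight 1/360
  (Z=0, V=0, X=0, U=1, Y=2, W=3) weight 1/720
  (Z=0, V=0, X=0, U=1, Y=3, W=0) weight 1/1440
  (Z=0, V=0, X=0, U=1, Y=3, W=1) weight 1/1440
  (Z=0, V=0, X=0, U=1, Y=3, W=2) weight 1/360
  (Z=0, V=0, X=0, U=1, Y=3, W=3) weight 1/720
  (Z=0, V=0, X=1, U=0, Y=2, W=0) weight 1/640
  … 183 more
Group by U:
  weight(U=0) = 11/40
  weight(U=1) = 3/20
Total weight = 11/40 + 3/20 = 17/40
P(U=0 | obs) = 11/40 / 17/40 = 11/17
P(U=1 | obs) = 3/20 / 17/40 = 6/17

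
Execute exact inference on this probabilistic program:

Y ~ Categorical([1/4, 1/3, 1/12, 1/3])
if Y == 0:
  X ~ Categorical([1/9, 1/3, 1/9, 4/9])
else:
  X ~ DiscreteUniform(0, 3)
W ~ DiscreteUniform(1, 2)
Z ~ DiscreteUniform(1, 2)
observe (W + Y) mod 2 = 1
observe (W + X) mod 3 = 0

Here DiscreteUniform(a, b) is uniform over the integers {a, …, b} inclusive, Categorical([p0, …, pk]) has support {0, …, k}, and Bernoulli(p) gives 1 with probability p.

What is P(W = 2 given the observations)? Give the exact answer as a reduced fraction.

P(W = 2 | obs) = 24/31

Enumerate traces; 8 have nonzero weight after conditioning:
  (Y=0, X=2, W=1, Z=1) weight 1/144
  (Y=0, X=2, W=1, Z=2) weight 1/144
  (Y=1, X=1, W=2, Z=1) weight 1/48
  (Y=1, X=1, W=2, Z=2) weight 1/48
  (Y=2, X=2, W=1, Z=1) weight 1/192
  (Y=2, X=2, W=1, Z=2) weight 1/192
  (Y=3, X=1, W=2, Z=1) weight 1/48
  (Y=3, X=1, W=2, Z=2) weight 1/48
Group by W:
  weight(W=1) = 7/288
  weight(W=2) = 1/12
Total weight = 7/288 + 1/12 = 31/288
P(W=1 | obs) = 7/288 / 31/288 = 7/31
P(W=2 | obs) = 1/12 / 31/288 = 24/31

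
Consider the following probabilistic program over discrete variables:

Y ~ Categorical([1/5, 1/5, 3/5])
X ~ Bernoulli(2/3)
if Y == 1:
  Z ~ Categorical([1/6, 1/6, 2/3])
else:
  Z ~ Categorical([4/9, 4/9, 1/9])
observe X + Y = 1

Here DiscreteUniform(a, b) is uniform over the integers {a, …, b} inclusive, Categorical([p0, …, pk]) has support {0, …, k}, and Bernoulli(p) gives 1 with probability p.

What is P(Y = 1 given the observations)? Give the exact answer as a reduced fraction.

Enumerate traces; 6 have nonzero weight after conditioning:
  (Y=0, X=1, Z=0) weight 8/135
  (Y=0, X=1, Z=1) weight 8/135
  (Y=0, X=1, Z=2) weight 2/135
  (Y=1, X=0, Z=0) weight 1/90
  (Y=1, X=0, Z=1) weight 1/90
  (Y=1, X=0, Z=2) weight 2/45
Group by Y:
  weight(Y=0) = 2/15
  weight(Y=1) = 1/15
Total weight = 2/15 + 1/15 = 1/5
P(Y=0 | obs) = 2/15 / 1/5 = 2/3
P(Y=1 | obs) = 1/15 / 1/5 = 1/3

P(Y = 1 | obs) = 1/3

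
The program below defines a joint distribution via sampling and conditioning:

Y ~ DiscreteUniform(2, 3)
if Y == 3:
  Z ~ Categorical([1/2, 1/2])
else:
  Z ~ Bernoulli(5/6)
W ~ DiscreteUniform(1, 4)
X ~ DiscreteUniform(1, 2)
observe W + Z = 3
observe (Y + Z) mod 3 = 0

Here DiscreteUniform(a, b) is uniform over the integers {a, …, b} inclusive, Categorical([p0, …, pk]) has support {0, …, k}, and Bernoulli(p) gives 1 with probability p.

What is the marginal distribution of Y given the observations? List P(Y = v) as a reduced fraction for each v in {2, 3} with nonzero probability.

Enumerate traces; 4 have nonzero weight after conditioning:
  (Y=2, Z=1, W=2, X=1) weight 5/96
  (Y=2, Z=1, W=2, X=2) weight 5/96
  (Y=3, Z=0, W=3, X=1) weight 1/32
  (Y=3, Z=0, W=3, X=2) weight 1/32
Group by Y:
  weight(Y=2) = 5/48
  weight(Y=3) = 1/16
Total weight = 5/48 + 1/16 = 1/6
P(Y=2 | obs) = 5/48 / 1/6 = 5/8
P(Y=3 | obs) = 1/16 / 1/6 = 3/8

P(Y=2) = 5/8, P(Y=3) = 3/8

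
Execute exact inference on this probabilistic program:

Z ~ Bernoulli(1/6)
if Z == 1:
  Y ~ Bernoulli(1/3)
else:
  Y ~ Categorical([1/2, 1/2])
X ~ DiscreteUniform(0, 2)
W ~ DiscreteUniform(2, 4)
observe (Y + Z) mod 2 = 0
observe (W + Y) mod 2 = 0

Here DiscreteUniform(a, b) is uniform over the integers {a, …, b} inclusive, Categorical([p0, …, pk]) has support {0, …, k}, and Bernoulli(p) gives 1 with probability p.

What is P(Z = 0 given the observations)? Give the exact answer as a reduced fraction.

Enumerate traces; 9 have nonzero weight after conditioning:
  (Z=0, Y=0, X=0, W=2) weight 5/108
  (Z=0, Y=0, X=0, W=4) weight 5/108
  (Z=0, Y=0, X=1, W=2) weight 5/108
  (Z=0, Y=0, X=1, W=4) weight 5/108
  (Z=0, Y=0, X=2, W=2) weight 5/108
  (Z=0, Y=0, X=2, W=4) weight 5/108
  (Z=1, Y=1, X=0, W=3) weight 1/162
  (Z=1, Y=1, X=1, W=3) weight 1/162
  … 1 more
Group by Z:
  weight(Z=0) = 5/18
  weight(Z=1) = 1/54
Total weight = 5/18 + 1/54 = 8/27
P(Z=0 | obs) = 5/18 / 8/27 = 15/16
P(Z=1 | obs) = 1/54 / 8/27 = 1/16

P(Z = 0 | obs) = 15/16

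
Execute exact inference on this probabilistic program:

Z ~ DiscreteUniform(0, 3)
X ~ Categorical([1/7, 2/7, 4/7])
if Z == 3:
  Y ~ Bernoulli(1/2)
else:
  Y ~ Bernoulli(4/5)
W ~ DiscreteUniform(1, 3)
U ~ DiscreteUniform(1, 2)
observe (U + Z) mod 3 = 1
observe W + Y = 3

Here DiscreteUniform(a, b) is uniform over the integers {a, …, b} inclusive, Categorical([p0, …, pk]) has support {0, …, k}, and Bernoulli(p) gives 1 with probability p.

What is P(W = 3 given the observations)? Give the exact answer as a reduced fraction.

Enumerate traces; 18 have nonzero weight after conditioning:
  (Z=0, X=0, Y=0, W=3, U=1) weight 1/840
  (Z=0, X=0, Y=1, W=2, U=1) weight 1/210
  (Z=0, X=1, Y=0, W=3, U=1) weight 1/420
  (Z=0, X=1, Y=1, W=2, U=1) weight 1/105
  (Z=0, X=2, Y=0, W=3, U=1) weight 1/210
  (Z=0, X=2, Y=1, W=2, U=1) weight 2/105
  (Z=2, X=0, Y=0, W=3, U=2) weight 1/840
  (Z=2, X=0, Y=1, W=2, U=2) weight 1/210
  … 10 more
Group by W:
  weight(W=2) = 7/80
  weight(W=3) = 3/80
Total weight = 7/80 + 3/80 = 1/8
P(W=2 | obs) = 7/80 / 1/8 = 7/10
P(W=3 | obs) = 3/80 / 1/8 = 3/10

P(W = 3 | obs) = 3/10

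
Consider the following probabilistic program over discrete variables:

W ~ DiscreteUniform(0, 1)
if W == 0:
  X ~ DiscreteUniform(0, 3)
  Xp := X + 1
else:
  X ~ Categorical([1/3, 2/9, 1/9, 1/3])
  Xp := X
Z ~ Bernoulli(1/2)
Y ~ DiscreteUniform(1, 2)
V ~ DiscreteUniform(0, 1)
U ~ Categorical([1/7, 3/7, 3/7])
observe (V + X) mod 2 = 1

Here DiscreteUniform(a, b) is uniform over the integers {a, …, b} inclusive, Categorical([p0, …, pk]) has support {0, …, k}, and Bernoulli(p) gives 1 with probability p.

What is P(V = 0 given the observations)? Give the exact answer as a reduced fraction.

P(V = 0 | obs) = 19/36

Enumerate traces; 96 have nonzero weight after conditioning:
  (W=0, X=0, Z=0, Y=1, V=1, U=0) weight 1/448
  (W=0, X=0, Z=0, Y=1, V=1, U=1) weight 3/448
  (W=0, X=0, Z=0, Y=1, V=1, U=2) weight 3/448
  (W=0, X=0, Z=0, Y=2, V=1, U=0) weight 1/448
  (W=0, X=0, Z=0, Y=2, V=1, U=1) weight 3/448
  (W=0, X=0, Z=0, Y=2, V=1, U=2) weight 3/448
  (W=0, X=0, Z=1, Y=1, V=1, U=0) weight 1/448
  (W=0, X=0, Z=1, Y=1, V=1, U=1) weight 3/448
  (W=0, X=1, Z=0, Y=1, V=0, U=0) weight 1/448
  … 87 more
Group by V:
  weight(V=0) = 19/72
  weight(V=1) = 17/72
Total weight = 19/72 + 17/72 = 1/2
P(V=0 | obs) = 19/72 / 1/2 = 19/36
P(V=1 | obs) = 17/72 / 1/2 = 17/36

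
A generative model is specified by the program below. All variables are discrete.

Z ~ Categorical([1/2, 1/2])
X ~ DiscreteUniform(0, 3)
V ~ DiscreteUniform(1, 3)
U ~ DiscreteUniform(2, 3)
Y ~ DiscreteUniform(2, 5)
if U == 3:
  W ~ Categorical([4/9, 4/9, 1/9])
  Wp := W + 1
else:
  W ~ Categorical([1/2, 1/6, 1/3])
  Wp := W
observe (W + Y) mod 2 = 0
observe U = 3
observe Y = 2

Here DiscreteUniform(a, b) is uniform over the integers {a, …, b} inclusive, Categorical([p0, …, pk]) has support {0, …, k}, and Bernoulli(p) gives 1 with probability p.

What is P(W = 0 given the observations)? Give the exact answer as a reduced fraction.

Enumerate traces; 48 have nonzero weight after conditioning:
  (Z=0, X=0, V=1, U=3, Y=2, W=0) weight 1/432
  (Z=0, X=0, V=1, U=3, Y=2, W=2) weight 1/1728
  (Z=0, X=0, V=2, U=3, Y=2, W=0) weight 1/432
  (Z=0, X=0, V=2, U=3, Y=2, W=2) weight 1/1728
  (Z=0, X=0, V=3, U=3, Y=2, W=0) weight 1/432
  (Z=0, X=0, V=3, U=3, Y=2, W=2) weight 1/1728
  (Z=0, X=1, V=1, U=3, Y=2, W=0) weight 1/432
  (Z=0, X=1, V=1, U=3, Y=2, W=2) weight 1/1728
  … 40 more
Group by W:
  weight(W=0) = 1/18
  weight(W=2) = 1/72
Total weight = 1/18 + 1/72 = 5/72
P(W=0 | obs) = 1/18 / 5/72 = 4/5
P(W=2 | obs) = 1/72 / 5/72 = 1/5

P(W = 0 | obs) = 4/5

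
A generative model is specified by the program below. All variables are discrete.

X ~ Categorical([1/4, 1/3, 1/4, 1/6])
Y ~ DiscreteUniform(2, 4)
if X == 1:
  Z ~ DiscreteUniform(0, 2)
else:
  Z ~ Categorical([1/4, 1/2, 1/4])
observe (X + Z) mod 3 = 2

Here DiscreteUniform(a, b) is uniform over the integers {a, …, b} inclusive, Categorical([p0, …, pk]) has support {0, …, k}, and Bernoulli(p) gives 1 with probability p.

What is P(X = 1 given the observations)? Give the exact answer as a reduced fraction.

P(X = 1 | obs) = 2/5

Enumerate traces; 12 have nonzero weight after conditioning:
  (X=0, Y=2, Z=2) weight 1/48
  (X=0, Y=3, Z=2) weight 1/48
  (X=0, Y=4, Z=2) weight 1/48
  (X=1, Y=2, Z=1) weight 1/27
  (X=1, Y=3, Z=1) weight 1/27
  (X=1, Y=4, Z=1) weight 1/27
  (X=2, Y=2, Z=0) weight 1/48
  (X=2, Y=3, Z=0) weight 1/48
  (X=3, Y=2, Z=2) weight 1/72
  … 3 more
Group by X:
  weight(X=0) = 1/16
  weight(X=1) = 1/9
  weight(X=2) = 1/16
  weight(X=3) = 1/24
Total weight = 1/16 + 1/9 + 1/16 + 1/24 = 5/18
P(X=0 | obs) = 1/16 / 5/18 = 9/40
P(X=1 | obs) = 1/9 / 5/18 = 2/5
P(X=2 | obs) = 1/16 / 5/18 = 9/40
P(X=3 | obs) = 1/24 / 5/18 = 3/20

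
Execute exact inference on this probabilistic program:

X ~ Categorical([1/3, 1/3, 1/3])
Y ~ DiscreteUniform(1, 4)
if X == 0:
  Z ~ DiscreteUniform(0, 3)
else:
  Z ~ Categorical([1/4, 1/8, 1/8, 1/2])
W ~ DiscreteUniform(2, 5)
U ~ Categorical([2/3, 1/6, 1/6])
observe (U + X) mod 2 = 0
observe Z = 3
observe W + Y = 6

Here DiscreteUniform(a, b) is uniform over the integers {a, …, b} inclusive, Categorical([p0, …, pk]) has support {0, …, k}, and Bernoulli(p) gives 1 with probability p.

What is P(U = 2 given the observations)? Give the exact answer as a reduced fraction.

P(U = 2 | obs) = 3/17

Enumerate traces; 20 have nonzero weight after conditioning:
  (X=0, Y=1, Z=3, W=5, U=0) weight 1/288
  (X=0, Y=1, Z=3, W=5, U=2) weight 1/1152
  (X=0, Y=2, Z=3, W=4, U=0) weight 1/288
  (X=0, Y=2, Z=3, W=4, U=2) weight 1/1152
  (X=0, Y=3, Z=3, W=3, U=0) weight 1/288
  (X=0, Y=3, Z=3, W=3, U=2) weight 1/1152
  (X=0, Y=4, Z=3, W=2, U=0) weight 1/288
  (X=0, Y=4, Z=3, W=2, U=2) weight 1/1152
  (X=1, Y=1, Z=3, W=5, U=1) weight 1/576
  … 11 more
Group by U:
  weight(U=0) = 1/24
  weight(U=1) = 1/144
  weight(U=2) = 1/96
Total weight = 1/24 + 1/144 + 1/96 = 17/288
P(U=0 | obs) = 1/24 / 17/288 = 12/17
P(U=1 | obs) = 1/144 / 17/288 = 2/17
P(U=2 | obs) = 1/96 / 17/288 = 3/17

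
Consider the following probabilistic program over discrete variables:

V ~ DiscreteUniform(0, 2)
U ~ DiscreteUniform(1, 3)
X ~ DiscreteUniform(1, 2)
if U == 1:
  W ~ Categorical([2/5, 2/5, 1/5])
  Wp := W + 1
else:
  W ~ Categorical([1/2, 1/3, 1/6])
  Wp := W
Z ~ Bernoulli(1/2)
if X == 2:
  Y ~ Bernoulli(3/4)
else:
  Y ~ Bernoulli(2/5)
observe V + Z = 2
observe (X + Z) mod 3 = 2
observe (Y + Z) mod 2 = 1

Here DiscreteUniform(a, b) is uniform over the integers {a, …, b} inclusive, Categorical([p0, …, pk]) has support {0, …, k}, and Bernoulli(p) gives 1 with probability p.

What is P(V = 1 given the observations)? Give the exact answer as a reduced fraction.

P(V = 1 | obs) = 4/9

Enumerate traces; 18 have nonzero weight after conditioning:
  (V=1, U=1, X=1, W=0, Z=1, Y=0) weight 1/150
  (V=1, U=1, X=1, W=1, Z=1, Y=0) weight 1/150
  (V=1, U=1, X=1, W=2, Z=1, Y=0) weight 1/300
  (V=1, U=2, X=1, W=0, Z=1, Y=0) weight 1/120
  (V=1, U=2, X=1, W=1, Z=1, Y=0) weight 1/180
  (V=1, U=2, X=1, W=2, Z=1, Y=0) weight 1/360
  (V=1, U=3, X=1, W=0, Z=1, Y=0) weight 1/120
  (V=1, U=3, X=1, W=1, Z=1, Y=0) weight 1/180
  (V=2, U=1, X=2, W=0, Z=0, Y=1) weight 1/120
  … 9 more
Group by V:
  weight(V=1) = 1/20
  weight(V=2) = 1/16
Total weight = 1/20 + 1/16 = 9/80
P(V=1 | obs) = 1/20 / 9/80 = 4/9
P(V=2 | obs) = 1/16 / 9/80 = 5/9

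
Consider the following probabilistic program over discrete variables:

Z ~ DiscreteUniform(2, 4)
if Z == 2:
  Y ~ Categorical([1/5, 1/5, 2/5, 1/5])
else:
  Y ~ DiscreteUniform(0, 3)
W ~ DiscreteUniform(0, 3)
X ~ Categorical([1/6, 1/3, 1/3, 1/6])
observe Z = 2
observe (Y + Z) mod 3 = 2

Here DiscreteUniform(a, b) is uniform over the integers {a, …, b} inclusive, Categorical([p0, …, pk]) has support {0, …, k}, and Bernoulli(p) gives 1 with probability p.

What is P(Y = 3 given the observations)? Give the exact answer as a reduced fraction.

P(Y = 3 | obs) = 1/2

Enumerate traces; 32 have nonzero weight after conditioning:
  (Z=2, Y=0, W=0, X=0) weight 1/360
  (Z=2, Y=0, W=0, X=1) weight 1/180
  (Z=2, Y=0, W=0, X=2) weight 1/180
  (Z=2, Y=0, W=0, X=3) weight 1/360
  (Z=2, Y=0, W=1, X=0) weight 1/360
  (Z=2, Y=0, W=1, X=1) weight 1/180
  (Z=2, Y=0, W=1, X=2) weight 1/180
  (Z=2, Y=0, W=1, X=3) weight 1/360
  (Z=2, Y=3, W=0, X=0) weight 1/360
  … 23 more
Group by Y:
  weight(Y=0) = 1/15
  weight(Y=3) = 1/15
Total weight = 1/15 + 1/15 = 2/15
P(Y=0 | obs) = 1/15 / 2/15 = 1/2
P(Y=3 | obs) = 1/15 / 2/15 = 1/2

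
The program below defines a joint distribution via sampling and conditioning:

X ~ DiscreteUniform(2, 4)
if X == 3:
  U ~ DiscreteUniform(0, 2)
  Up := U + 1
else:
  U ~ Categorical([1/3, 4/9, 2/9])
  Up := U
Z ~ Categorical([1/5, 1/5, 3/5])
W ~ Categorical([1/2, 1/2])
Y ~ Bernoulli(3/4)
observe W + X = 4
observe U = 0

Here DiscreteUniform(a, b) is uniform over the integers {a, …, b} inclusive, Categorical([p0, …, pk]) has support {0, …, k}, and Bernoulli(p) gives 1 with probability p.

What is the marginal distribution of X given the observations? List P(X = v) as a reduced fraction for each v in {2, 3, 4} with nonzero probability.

Enumerate traces; 12 have nonzero weight after conditioning:
  (X=3, U=0, Z=0, W=1, Y=0) weight 1/360
  (X=3, U=0, Z=0, W=1, Y=1) weight 1/120
  (X=3, U=0, Z=1, W=1, Y=0) weight 1/360
  (X=3, U=0, Z=1, W=1, Y=1) weight 1/120
  (X=3, U=0, Z=2, W=1, Y=0) weight 1/120
  (X=3, U=0, Z=2, W=1, Y=1) weight 1/40
  (X=4, U=0, Z=0, W=0, Y=0) weight 1/360
  (X=4, U=0, Z=0, W=0, Y=1) weight 1/120
  … 4 more
Group by X:
  weight(X=3) = 1/18
  weight(X=4) = 1/18
Total weight = 1/18 + 1/18 = 1/9
P(X=3 | obs) = 1/18 / 1/9 = 1/2
P(X=4 | obs) = 1/18 / 1/9 = 1/2

P(X=3) = 1/2, P(X=4) = 1/2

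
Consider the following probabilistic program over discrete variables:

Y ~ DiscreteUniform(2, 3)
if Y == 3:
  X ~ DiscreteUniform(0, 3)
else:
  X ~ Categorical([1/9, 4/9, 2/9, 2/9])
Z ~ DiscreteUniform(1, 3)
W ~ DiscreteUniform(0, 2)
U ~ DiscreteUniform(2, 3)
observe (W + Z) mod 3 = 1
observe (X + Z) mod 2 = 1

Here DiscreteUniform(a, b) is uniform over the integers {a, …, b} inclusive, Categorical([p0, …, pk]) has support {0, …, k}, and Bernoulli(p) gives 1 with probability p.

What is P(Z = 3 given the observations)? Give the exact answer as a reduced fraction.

Enumerate traces; 24 have nonzero weight after conditioning:
  (Y=2, X=0, Z=1, W=0, U=2) weight 1/324
  (Y=2, X=0, Z=1, W=0, U=3) weight 1/324
  (Y=2, X=0, Z=3, W=1, U=2) weight 1/324
  (Y=2, X=0, Z=3, W=1, U=3) weight 1/324
  (Y=2, X=1, Z=2, W=2, U=2) weight 1/81
  (Y=2, X=1, Z=2, W=2, U=3) weight 1/81
  (Y=2, X=2, Z=1, W=0, U=2) weight 1/162
  (Y=2, X=2, Z=1, W=0, U=3) weight 1/162
  … 16 more
Group by Z:
  weight(Z=1) = 5/108
  weight(Z=2) = 7/108
  weight(Z=3) = 5/108
Total weight = 5/108 + 7/108 + 5/108 = 17/108
P(Z=1 | obs) = 5/108 / 17/108 = 5/17
P(Z=2 | obs) = 7/108 / 17/108 = 7/17
P(Z=3 | obs) = 5/108 / 17/108 = 5/17

P(Z = 3 | obs) = 5/17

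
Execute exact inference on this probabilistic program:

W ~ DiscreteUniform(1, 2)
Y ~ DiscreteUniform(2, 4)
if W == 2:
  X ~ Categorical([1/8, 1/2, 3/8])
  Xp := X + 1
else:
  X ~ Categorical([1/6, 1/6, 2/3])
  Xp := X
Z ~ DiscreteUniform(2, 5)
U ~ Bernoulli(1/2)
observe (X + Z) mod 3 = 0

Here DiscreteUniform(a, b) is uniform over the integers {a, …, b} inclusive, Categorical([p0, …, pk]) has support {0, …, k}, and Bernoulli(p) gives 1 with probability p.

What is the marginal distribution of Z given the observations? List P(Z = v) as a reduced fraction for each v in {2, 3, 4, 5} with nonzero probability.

P(Z=2) = 1/4, P(Z=3) = 7/64, P(Z=4) = 25/64, P(Z=5) = 1/4

Enumerate traces; 48 have nonzero weight after conditioning:
  (W=1, Y=2, X=0, Z=3, U=0) weight 1/288
  (W=1, Y=2, X=0, Z=3, U=1) weight 1/288
  (W=1, Y=2, X=1, Z=2, U=0) weight 1/288
  (W=1, Y=2, X=1, Z=2, U=1) weight 1/288
  (W=1, Y=2, X=1, Z=5, U=0) weight 1/288
  (W=1, Y=2, X=1, Z=5, U=1) weight 1/288
  (W=1, Y=2, X=2, Z=4, U=0) weight 1/72
  (W=1, Y=2, X=2, Z=4, U=1) weight 1/72
  … 40 more
Group by Z:
  weight(Z=2) = 1/12
  weight(Z=3) = 7/192
  weight(Z=4) = 25/192
  weight(Z=5) = 1/12
Total weight = 1/12 + 7/192 + 25/192 + 1/12 = 1/3
P(Z=2 | obs) = 1/12 / 1/3 = 1/4
P(Z=3 | obs) = 7/192 / 1/3 = 7/64
P(Z=4 | obs) = 25/192 / 1/3 = 25/64
P(Z=5 | obs) = 1/12 / 1/3 = 1/4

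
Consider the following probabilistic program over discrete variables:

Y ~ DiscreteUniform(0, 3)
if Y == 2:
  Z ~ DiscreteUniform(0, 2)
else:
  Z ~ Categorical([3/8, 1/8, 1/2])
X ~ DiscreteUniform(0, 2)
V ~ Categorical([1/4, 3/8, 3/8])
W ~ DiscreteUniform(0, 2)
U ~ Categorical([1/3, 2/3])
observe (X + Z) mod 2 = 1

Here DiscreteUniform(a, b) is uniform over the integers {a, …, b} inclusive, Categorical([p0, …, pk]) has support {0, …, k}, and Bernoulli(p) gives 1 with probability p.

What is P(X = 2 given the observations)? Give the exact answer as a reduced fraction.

Enumerate traces; 288 have nonzero weight after conditioning:
  (Y=0, Z=0, X=1, V=0, W=0, U=0) weight 1/1152
  (Y=0, Z=0, X=1, V=0, W=0, U=1) weight 1/576
  (Y=0, Z=0, X=1, V=0, W=1, U=0) weight 1/1152
  (Y=0, Z=0, X=1, V=0, W=1, U=1) weight 1/576
  (Y=0, Z=0, X=1, V=0, W=2, U=0) weight 1/1152
  (Y=0, Z=0, X=1, V=0, W=2, U=1) weight 1/576
  (Y=0, Z=0, X=1, V=1, W=0, U=0) weight 1/768
  (Y=0, Z=0, X=1, V=1, W=0, U=1) weight 1/384
  (Y=0, Z=1, X=0, V=0, W=0, U=0) weight 1/3456
  (Y=0, Z=1, X=2, V=0, W=0, U=0) weight 1/3456
  … 278 more
Group by X:
  weight(X=0) = 17/288
  weight(X=1) = 79/288
  weight(X=2) = 17/288
Total weight = 17/288 + 79/288 + 17/288 = 113/288
P(X=0 | obs) = 17/288 / 113/288 = 17/113
P(X=1 | obs) = 79/288 / 113/288 = 79/113
P(X=2 | obs) = 17/288 / 113/288 = 17/113

P(X = 2 | obs) = 17/113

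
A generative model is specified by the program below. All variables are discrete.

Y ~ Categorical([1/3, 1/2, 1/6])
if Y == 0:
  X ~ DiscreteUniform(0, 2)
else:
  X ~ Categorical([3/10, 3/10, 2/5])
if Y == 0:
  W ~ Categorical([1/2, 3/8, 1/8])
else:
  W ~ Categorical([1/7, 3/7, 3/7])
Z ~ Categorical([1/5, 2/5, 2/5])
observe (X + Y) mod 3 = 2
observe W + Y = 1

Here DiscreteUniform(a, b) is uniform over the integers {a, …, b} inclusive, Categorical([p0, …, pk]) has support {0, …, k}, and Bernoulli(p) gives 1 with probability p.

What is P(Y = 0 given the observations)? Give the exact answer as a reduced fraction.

P(Y = 0 | obs) = 35/53

Enumerate traces; 6 have nonzero weight after conditioning:
  (Y=0, X=2, W=1, Z=0) weight 1/120
  (Y=0, X=2, W=1, Z=1) weight 1/60
  (Y=0, X=2, W=1, Z=2) weight 1/60
  (Y=1, X=1, W=0, Z=0) weight 3/700
  (Y=1, X=1, W=0, Z=1) weight 3/350
  (Y=1, X=1, W=0, Z=2) weight 3/350
Group by Y:
  weight(Y=0) = 1/24
  weight(Y=1) = 3/140
Total weight = 1/24 + 3/140 = 53/840
P(Y=0 | obs) = 1/24 / 53/840 = 35/53
P(Y=1 | obs) = 3/140 / 53/840 = 18/53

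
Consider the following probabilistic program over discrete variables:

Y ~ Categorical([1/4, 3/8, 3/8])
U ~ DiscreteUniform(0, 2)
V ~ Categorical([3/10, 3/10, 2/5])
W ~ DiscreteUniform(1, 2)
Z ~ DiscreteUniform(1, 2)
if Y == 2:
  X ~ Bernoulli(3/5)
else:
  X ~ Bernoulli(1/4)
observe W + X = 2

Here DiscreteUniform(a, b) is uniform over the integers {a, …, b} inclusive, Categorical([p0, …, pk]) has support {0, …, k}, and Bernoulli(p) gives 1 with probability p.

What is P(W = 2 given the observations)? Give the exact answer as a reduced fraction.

Enumerate traces; 108 have nonzero weight after conditioning:
  (Y=0, U=0, V=0, W=1, Z=1, X=1) weight 1/640
  (Y=0, U=0, V=0, W=1, Z=2, X=1) weight 1/640
  (Y=0, U=0, V=0, W=2, Z=1, X=0) weight 3/640
  (Y=0, U=0, V=0, W=2, Z=2, X=0) weight 3/640
  (Y=0, U=0, V=1, W=1, Z=1, X=1) weight 1/640
  (Y=0, U=0, V=1, W=1, Z=2, X=1) weight 1/640
  (Y=0, U=0, V=1, W=2, Z=1, X=0) weight 3/640
  (Y=0, U=0, V=1, W=2, Z=2, X=0) weight 3/640
  … 100 more
Group by W:
  weight(W=1) = 61/320
  weight(W=2) = 99/320
Total weight = 61/320 + 99/320 = 1/2
P(W=1 | obs) = 61/320 / 1/2 = 61/160
P(W=2 | obs) = 99/320 / 1/2 = 99/160

P(W = 2 | obs) = 99/160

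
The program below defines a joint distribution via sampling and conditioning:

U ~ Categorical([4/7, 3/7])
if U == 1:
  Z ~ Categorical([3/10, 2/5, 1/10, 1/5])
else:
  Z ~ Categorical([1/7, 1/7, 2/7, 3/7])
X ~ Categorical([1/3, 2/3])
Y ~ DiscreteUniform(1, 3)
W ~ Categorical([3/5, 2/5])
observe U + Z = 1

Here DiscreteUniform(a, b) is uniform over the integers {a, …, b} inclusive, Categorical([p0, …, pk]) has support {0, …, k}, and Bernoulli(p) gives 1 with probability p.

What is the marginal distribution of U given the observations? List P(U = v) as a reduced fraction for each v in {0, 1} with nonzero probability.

Enumerate traces; 24 have nonzero weight after conditioning:
  (U=0, Z=1, X=0, Y=1, W=0) weight 4/735
  (U=0, Z=1, X=0, Y=1, W=1) weight 8/2205
  (U=0, Z=1, X=0, Y=2, W=0) weight 4/735
  (U=0, Z=1, X=0, Y=2, W=1) weight 8/2205
  (U=0, Z=1, X=0, Y=3, W=0) weight 4/735
  (U=0, Z=1, X=0, Y=3, W=1) weight 8/2205
  (U=0, Z=1, X=1, Y=1, W=0) weight 8/735
  (U=0, Z=1, X=1, Y=1, W=1) weight 16/2205
  (U=1, Z=0, X=0, Y=1, W=0) weight 3/350
  … 15 more
Group by U:
  weight(U=0) = 4/49
  weight(U=1) = 9/70
Total weight = 4/49 + 9/70 = 103/490
P(U=0 | obs) = 4/49 / 103/490 = 40/103
P(U=1 | obs) = 9/70 / 103/490 = 63/103

P(U=0) = 40/103, P(U=1) = 63/103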